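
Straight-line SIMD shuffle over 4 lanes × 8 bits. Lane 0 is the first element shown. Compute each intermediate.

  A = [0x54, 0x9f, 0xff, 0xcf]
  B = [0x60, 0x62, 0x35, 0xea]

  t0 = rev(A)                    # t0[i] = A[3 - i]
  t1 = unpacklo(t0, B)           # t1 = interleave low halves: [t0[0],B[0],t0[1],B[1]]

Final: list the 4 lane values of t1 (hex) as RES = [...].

  t0: cf ff 9f 54
  t1: cf 60 ff 62

RES = [ 0xcf  0x60  0xff  0x62 ]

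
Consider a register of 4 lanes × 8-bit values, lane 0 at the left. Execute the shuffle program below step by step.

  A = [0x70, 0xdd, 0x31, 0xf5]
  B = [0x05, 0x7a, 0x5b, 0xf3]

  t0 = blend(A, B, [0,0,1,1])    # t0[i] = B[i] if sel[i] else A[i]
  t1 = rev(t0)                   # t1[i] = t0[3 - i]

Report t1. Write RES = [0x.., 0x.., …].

→ t0 |70|dd|5b|f3|
→ t1 |f3|5b|dd|70|

RES = [ 0xf3  0x5b  0xdd  0x70 ]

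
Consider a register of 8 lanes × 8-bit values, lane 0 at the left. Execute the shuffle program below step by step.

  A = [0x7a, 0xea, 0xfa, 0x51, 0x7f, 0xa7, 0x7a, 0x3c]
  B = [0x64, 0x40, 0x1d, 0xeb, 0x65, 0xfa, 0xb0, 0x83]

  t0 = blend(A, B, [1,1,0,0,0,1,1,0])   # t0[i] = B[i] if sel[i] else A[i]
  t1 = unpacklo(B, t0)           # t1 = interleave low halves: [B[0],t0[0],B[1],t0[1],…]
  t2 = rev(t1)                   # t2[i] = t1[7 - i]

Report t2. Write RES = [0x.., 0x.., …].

RES = [0x51, 0xeb, 0xfa, 0x1d, 0x40, 0x40, 0x64, 0x64]

t0 = [0x64, 0x40, 0xfa, 0x51, 0x7f, 0xfa, 0xb0, 0x3c]
t1 = [0x64, 0x64, 0x40, 0x40, 0x1d, 0xfa, 0xeb, 0x51]
t2 = [0x51, 0xeb, 0xfa, 0x1d, 0x40, 0x40, 0x64, 0x64]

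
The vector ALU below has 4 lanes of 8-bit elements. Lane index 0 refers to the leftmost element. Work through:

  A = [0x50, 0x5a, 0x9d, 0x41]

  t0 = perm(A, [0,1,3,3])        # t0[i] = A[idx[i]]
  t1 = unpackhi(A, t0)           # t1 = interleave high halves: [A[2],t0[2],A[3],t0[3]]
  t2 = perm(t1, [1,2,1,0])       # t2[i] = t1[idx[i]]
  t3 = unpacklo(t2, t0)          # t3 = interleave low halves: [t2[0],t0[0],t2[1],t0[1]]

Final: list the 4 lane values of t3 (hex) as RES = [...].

RES = [ 0x41  0x50  0x41  0x5a ]

t0 = [0x50, 0x5a, 0x41, 0x41]
t1 = [0x9d, 0x41, 0x41, 0x41]
t2 = [0x41, 0x41, 0x41, 0x9d]
t3 = [0x41, 0x50, 0x41, 0x5a]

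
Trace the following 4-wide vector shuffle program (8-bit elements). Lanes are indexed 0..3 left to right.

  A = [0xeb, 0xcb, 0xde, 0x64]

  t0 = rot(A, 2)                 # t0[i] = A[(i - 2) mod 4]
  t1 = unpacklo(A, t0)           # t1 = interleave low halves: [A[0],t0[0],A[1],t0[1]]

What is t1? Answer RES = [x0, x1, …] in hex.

RES = [ 0xeb  0xde  0xcb  0x64 ]

  t0: de 64 eb cb
  t1: eb de cb 64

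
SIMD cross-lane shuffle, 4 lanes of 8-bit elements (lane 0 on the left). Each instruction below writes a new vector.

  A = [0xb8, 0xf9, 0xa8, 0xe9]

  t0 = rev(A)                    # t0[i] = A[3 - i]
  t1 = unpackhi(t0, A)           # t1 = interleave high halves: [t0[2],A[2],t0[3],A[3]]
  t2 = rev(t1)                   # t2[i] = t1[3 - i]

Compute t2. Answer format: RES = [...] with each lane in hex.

RES = [ 0xe9  0xb8  0xa8  0xf9 ]

  t0: e9 a8 f9 b8
  t1: f9 a8 b8 e9
  t2: e9 b8 a8 f9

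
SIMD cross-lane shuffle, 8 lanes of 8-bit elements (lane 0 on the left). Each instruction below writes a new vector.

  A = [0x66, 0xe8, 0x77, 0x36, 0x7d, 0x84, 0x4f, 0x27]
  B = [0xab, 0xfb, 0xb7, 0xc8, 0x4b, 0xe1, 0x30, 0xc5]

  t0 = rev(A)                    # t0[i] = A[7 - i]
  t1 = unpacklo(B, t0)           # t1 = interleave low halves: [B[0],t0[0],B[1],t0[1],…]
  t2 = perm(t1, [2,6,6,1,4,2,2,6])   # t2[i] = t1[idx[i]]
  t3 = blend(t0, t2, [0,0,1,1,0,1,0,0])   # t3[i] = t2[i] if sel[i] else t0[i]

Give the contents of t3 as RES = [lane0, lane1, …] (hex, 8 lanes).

t0 = [0x27, 0x4f, 0x84, 0x7d, 0x36, 0x77, 0xe8, 0x66]
t1 = [0xab, 0x27, 0xfb, 0x4f, 0xb7, 0x84, 0xc8, 0x7d]
t2 = [0xfb, 0xc8, 0xc8, 0x27, 0xb7, 0xfb, 0xfb, 0xc8]
t3 = [0x27, 0x4f, 0xc8, 0x27, 0x36, 0xfb, 0xe8, 0x66]

RES = [ 0x27  0x4f  0xc8  0x27  0x36  0xfb  0xe8  0x66 ]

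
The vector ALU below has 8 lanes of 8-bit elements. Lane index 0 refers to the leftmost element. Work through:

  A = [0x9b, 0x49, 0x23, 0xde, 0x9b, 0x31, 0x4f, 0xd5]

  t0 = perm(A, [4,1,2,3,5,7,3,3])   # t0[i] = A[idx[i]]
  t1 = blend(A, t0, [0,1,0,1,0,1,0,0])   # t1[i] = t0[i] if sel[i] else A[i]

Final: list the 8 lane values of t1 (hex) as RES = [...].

RES = [ 0x9b  0x49  0x23  0xde  0x9b  0xd5  0x4f  0xd5 ]

  t0: 9b 49 23 de 31 d5 de de
  t1: 9b 49 23 de 9b d5 4f d5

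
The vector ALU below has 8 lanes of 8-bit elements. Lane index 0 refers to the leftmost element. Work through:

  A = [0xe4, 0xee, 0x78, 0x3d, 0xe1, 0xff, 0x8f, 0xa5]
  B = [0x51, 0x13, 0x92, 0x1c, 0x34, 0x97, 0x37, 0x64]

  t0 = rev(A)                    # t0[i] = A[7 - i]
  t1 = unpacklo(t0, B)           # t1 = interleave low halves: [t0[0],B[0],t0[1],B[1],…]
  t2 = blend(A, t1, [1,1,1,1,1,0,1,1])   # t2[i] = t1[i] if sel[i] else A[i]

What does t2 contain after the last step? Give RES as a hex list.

RES = [0xa5, 0x51, 0x8f, 0x13, 0xff, 0xff, 0xe1, 0x1c]

t0 = [0xa5, 0x8f, 0xff, 0xe1, 0x3d, 0x78, 0xee, 0xe4]
t1 = [0xa5, 0x51, 0x8f, 0x13, 0xff, 0x92, 0xe1, 0x1c]
t2 = [0xa5, 0x51, 0x8f, 0x13, 0xff, 0xff, 0xe1, 0x1c]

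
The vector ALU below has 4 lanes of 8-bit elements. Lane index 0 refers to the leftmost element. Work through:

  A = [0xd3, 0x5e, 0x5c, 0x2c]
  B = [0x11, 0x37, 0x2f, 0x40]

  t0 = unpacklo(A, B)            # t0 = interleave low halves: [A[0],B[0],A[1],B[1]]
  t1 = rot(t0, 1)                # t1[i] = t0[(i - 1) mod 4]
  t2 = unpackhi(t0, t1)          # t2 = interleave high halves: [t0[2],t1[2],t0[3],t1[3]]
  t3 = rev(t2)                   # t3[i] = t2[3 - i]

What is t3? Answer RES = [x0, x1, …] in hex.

RES = [0x5e, 0x37, 0x11, 0x5e]

  t0: d3 11 5e 37
  t1: 37 d3 11 5e
  t2: 5e 11 37 5e
  t3: 5e 37 11 5e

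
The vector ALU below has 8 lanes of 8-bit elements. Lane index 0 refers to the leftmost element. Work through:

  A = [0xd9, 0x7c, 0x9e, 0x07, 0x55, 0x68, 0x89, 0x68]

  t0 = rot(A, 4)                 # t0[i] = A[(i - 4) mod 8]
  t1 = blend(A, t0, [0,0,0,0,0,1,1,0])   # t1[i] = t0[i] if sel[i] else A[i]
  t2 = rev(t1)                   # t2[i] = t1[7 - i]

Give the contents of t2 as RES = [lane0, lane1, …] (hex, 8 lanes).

RES = [ 0x68  0x9e  0x7c  0x55  0x07  0x9e  0x7c  0xd9 ]

t0 = [0x55, 0x68, 0x89, 0x68, 0xd9, 0x7c, 0x9e, 0x07]
t1 = [0xd9, 0x7c, 0x9e, 0x07, 0x55, 0x7c, 0x9e, 0x68]
t2 = [0x68, 0x9e, 0x7c, 0x55, 0x07, 0x9e, 0x7c, 0xd9]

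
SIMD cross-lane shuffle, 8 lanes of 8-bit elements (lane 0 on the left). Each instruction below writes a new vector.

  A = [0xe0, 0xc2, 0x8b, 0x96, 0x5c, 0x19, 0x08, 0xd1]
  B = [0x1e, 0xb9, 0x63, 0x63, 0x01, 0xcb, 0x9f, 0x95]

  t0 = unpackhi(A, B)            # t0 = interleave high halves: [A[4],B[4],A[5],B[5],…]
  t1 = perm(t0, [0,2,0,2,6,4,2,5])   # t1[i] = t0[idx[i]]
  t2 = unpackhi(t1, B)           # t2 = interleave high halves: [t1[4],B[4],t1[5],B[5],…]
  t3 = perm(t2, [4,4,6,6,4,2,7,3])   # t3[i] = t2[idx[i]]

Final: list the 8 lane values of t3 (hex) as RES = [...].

RES = [ 0x19  0x19  0x9f  0x9f  0x19  0x08  0x95  0xcb ]

→ t0 |5c|01|19|cb|08|9f|d1|95|
→ t1 |5c|19|5c|19|d1|08|19|9f|
→ t2 |d1|01|08|cb|19|9f|9f|95|
→ t3 |19|19|9f|9f|19|08|95|cb|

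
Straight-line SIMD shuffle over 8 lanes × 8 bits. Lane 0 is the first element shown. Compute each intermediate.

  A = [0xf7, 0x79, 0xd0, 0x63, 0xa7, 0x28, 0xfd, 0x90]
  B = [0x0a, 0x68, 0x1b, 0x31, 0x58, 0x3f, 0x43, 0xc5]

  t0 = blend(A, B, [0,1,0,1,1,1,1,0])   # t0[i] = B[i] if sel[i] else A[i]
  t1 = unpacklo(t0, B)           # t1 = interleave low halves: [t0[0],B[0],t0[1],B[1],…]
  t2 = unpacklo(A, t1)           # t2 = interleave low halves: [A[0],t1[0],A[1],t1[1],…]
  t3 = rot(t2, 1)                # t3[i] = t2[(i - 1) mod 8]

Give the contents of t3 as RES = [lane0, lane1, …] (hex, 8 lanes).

RES = [ 0x68  0xf7  0xf7  0x79  0x0a  0xd0  0x68  0x63 ]

t0 = [0xf7, 0x68, 0xd0, 0x31, 0x58, 0x3f, 0x43, 0x90]
t1 = [0xf7, 0x0a, 0x68, 0x68, 0xd0, 0x1b, 0x31, 0x31]
t2 = [0xf7, 0xf7, 0x79, 0x0a, 0xd0, 0x68, 0x63, 0x68]
t3 = [0x68, 0xf7, 0xf7, 0x79, 0x0a, 0xd0, 0x68, 0x63]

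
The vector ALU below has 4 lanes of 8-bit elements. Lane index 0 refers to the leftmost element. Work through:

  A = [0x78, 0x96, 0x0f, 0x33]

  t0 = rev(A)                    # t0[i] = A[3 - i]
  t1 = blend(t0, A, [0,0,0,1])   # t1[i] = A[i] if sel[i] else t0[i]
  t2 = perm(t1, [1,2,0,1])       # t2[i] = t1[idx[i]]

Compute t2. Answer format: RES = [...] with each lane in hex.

t0 = [0x33, 0x0f, 0x96, 0x78]
t1 = [0x33, 0x0f, 0x96, 0x33]
t2 = [0x0f, 0x96, 0x33, 0x0f]

RES = [0x0f, 0x96, 0x33, 0x0f]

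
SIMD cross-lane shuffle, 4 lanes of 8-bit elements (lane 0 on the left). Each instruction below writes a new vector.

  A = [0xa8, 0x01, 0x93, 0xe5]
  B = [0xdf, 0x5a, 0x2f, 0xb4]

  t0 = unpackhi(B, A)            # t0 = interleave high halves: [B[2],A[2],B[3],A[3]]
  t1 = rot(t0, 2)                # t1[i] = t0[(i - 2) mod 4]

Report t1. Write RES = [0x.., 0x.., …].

t0 = [0x2f, 0x93, 0xb4, 0xe5]
t1 = [0xb4, 0xe5, 0x2f, 0x93]

RES = [ 0xb4  0xe5  0x2f  0x93 ]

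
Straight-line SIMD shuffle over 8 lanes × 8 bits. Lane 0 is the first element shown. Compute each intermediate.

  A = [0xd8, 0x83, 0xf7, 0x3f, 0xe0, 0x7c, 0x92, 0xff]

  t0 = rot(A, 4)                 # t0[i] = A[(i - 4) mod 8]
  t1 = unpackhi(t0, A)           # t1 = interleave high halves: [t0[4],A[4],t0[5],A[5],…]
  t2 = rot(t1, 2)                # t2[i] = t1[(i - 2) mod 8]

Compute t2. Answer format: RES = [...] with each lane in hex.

RES = [0x3f, 0xff, 0xd8, 0xe0, 0x83, 0x7c, 0xf7, 0x92]

  t0: e0 7c 92 ff d8 83 f7 3f
  t1: d8 e0 83 7c f7 92 3f ff
  t2: 3f ff d8 e0 83 7c f7 92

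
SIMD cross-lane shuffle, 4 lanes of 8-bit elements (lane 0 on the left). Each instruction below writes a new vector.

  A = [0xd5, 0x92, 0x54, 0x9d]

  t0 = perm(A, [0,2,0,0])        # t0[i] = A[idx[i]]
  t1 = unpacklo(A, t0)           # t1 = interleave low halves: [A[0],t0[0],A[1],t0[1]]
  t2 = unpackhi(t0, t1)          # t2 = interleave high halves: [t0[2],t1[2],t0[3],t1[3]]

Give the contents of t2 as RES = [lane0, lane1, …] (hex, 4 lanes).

→ t0 |d5|54|d5|d5|
→ t1 |d5|d5|92|54|
→ t2 |d5|92|d5|54|

RES = [0xd5, 0x92, 0xd5, 0x54]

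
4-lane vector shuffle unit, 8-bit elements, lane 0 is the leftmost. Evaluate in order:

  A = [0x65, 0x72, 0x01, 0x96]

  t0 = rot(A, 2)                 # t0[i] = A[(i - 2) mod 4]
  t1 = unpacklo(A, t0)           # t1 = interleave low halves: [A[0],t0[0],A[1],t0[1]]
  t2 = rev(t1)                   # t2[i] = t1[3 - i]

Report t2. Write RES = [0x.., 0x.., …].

RES = [0x96, 0x72, 0x01, 0x65]

  t0: 01 96 65 72
  t1: 65 01 72 96
  t2: 96 72 01 65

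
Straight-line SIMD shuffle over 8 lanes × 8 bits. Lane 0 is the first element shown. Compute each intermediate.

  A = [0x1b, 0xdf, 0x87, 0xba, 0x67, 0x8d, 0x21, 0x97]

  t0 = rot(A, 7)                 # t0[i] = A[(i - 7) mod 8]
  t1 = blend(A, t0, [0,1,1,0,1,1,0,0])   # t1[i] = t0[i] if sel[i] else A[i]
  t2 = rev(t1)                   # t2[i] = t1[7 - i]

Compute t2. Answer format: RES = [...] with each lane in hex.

t0 = [0xdf, 0x87, 0xba, 0x67, 0x8d, 0x21, 0x97, 0x1b]
t1 = [0x1b, 0x87, 0xba, 0xba, 0x8d, 0x21, 0x21, 0x97]
t2 = [0x97, 0x21, 0x21, 0x8d, 0xba, 0xba, 0x87, 0x1b]

RES = [ 0x97  0x21  0x21  0x8d  0xba  0xba  0x87  0x1b ]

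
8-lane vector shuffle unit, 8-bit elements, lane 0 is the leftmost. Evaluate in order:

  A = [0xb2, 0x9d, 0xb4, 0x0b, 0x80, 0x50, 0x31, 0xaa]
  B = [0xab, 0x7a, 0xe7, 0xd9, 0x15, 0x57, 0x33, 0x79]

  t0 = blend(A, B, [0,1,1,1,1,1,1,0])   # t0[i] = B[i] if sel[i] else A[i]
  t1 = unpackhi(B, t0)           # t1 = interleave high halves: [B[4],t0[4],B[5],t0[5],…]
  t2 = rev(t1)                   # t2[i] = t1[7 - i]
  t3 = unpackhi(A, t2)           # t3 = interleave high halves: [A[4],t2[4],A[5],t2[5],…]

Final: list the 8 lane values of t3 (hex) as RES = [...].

RES = [ 0x80  0x57  0x50  0x57  0x31  0x15  0xaa  0x15 ]

t0 = [0xb2, 0x7a, 0xe7, 0xd9, 0x15, 0x57, 0x33, 0xaa]
t1 = [0x15, 0x15, 0x57, 0x57, 0x33, 0x33, 0x79, 0xaa]
t2 = [0xaa, 0x79, 0x33, 0x33, 0x57, 0x57, 0x15, 0x15]
t3 = [0x80, 0x57, 0x50, 0x57, 0x31, 0x15, 0xaa, 0x15]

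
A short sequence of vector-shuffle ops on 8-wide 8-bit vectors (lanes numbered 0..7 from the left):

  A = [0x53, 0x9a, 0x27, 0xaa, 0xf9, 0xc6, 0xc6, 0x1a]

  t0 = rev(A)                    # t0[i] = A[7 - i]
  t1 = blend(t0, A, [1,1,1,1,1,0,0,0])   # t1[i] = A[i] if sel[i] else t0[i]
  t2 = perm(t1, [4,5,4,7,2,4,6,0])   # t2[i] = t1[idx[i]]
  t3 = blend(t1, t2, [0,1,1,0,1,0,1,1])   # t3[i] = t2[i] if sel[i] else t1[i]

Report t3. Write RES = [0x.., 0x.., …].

  t0: 1a c6 c6 f9 aa 27 9a 53
  t1: 53 9a 27 aa f9 27 9a 53
  t2: f9 27 f9 53 27 f9 9a 53
  t3: 53 27 f9 aa 27 27 9a 53

RES = [ 0x53  0x27  0xf9  0xaa  0x27  0x27  0x9a  0x53 ]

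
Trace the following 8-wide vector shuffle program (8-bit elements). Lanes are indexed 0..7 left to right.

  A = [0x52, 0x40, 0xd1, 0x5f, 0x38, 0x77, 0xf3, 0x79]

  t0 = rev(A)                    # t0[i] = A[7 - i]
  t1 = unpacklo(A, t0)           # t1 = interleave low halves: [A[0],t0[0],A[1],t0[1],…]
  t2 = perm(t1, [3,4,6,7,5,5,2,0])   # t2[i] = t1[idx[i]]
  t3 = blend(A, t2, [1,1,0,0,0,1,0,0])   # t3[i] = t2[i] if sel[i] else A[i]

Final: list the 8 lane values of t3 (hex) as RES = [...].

→ t0 |79|f3|77|38|5f|d1|40|52|
→ t1 |52|79|40|f3|d1|77|5f|38|
→ t2 |f3|d1|5f|38|77|77|40|52|
→ t3 |f3|d1|d1|5f|38|77|f3|79|

RES = [ 0xf3  0xd1  0xd1  0x5f  0x38  0x77  0xf3  0x79 ]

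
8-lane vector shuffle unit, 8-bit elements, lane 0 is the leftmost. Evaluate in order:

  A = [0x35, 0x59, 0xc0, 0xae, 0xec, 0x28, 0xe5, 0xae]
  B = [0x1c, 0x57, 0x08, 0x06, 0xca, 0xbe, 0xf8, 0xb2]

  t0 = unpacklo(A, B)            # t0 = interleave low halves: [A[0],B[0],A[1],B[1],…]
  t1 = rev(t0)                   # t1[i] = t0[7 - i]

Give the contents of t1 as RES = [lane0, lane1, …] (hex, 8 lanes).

  t0: 35 1c 59 57 c0 08 ae 06
  t1: 06 ae 08 c0 57 59 1c 35

RES = [ 0x06  0xae  0x08  0xc0  0x57  0x59  0x1c  0x35 ]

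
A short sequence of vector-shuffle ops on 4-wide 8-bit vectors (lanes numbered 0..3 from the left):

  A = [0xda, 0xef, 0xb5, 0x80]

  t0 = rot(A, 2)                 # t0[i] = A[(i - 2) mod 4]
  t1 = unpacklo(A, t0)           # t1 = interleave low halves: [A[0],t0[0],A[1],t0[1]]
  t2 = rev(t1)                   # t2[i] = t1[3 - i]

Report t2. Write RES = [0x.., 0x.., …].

  t0: b5 80 da ef
  t1: da b5 ef 80
  t2: 80 ef b5 da

RES = [0x80, 0xef, 0xb5, 0xda]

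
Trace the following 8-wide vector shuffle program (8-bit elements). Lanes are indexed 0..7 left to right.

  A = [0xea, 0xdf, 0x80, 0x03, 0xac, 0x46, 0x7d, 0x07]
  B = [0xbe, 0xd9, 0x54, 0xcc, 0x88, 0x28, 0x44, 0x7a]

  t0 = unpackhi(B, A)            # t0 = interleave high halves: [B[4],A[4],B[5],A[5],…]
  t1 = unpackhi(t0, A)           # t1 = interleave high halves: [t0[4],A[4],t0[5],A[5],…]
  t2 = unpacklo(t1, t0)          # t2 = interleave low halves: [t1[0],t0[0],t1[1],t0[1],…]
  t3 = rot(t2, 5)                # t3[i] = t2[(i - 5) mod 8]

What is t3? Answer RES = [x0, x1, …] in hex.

RES = [ 0xac  0x7d  0x28  0x46  0x46  0x44  0x88  0xac ]

  t0: 88 ac 28 46 44 7d 7a 07
  t1: 44 ac 7d 46 7a 7d 07 07
  t2: 44 88 ac ac 7d 28 46 46
  t3: ac 7d 28 46 46 44 88 ac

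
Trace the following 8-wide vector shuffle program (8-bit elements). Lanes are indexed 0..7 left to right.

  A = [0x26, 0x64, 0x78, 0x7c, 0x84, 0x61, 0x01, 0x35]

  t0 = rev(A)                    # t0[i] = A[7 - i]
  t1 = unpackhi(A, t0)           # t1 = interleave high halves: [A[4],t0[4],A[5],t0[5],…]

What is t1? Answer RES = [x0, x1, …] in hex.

t0 = [0x35, 0x01, 0x61, 0x84, 0x7c, 0x78, 0x64, 0x26]
t1 = [0x84, 0x7c, 0x61, 0x78, 0x01, 0x64, 0x35, 0x26]

RES = [0x84, 0x7c, 0x61, 0x78, 0x01, 0x64, 0x35, 0x26]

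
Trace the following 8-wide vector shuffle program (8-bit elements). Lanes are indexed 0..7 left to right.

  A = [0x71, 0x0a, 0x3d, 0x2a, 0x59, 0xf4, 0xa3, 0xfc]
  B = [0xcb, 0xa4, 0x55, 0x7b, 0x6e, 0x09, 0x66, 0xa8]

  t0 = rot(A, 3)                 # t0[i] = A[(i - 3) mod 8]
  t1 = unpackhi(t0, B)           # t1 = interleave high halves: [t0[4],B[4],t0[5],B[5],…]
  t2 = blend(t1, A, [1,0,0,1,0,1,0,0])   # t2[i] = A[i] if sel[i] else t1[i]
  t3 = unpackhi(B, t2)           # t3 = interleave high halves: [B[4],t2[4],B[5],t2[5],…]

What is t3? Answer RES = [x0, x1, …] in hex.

RES = [ 0x6e  0x2a  0x09  0xf4  0x66  0x59  0xa8  0xa8 ]

  t0: f4 a3 fc 71 0a 3d 2a 59
  t1: 0a 6e 3d 09 2a 66 59 a8
  t2: 71 6e 3d 2a 2a f4 59 a8
  t3: 6e 2a 09 f4 66 59 a8 a8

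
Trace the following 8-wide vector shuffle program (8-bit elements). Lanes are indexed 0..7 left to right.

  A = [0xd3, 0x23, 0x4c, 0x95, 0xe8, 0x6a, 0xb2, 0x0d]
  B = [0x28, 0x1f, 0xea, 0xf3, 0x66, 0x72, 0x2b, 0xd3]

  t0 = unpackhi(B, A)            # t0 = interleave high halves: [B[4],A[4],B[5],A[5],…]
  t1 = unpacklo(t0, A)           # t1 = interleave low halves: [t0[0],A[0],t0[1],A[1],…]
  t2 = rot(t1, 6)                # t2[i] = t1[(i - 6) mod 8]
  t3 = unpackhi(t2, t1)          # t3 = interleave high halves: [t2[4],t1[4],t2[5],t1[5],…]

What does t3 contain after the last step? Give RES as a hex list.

RES = [0x6a, 0x72, 0x95, 0x4c, 0x66, 0x6a, 0xd3, 0x95]

  t0: 66 e8 72 6a 2b b2 d3 0d
  t1: 66 d3 e8 23 72 4c 6a 95
  t2: e8 23 72 4c 6a 95 66 d3
  t3: 6a 72 95 4c 66 6a d3 95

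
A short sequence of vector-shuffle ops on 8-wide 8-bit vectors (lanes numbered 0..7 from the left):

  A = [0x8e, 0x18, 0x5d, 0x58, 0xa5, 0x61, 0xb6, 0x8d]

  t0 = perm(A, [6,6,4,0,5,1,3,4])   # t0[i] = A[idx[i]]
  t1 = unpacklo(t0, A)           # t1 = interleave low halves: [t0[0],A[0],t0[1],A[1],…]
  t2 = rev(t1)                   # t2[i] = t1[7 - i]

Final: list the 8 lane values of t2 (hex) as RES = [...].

RES = [ 0x58  0x8e  0x5d  0xa5  0x18  0xb6  0x8e  0xb6 ]

t0 = [0xb6, 0xb6, 0xa5, 0x8e, 0x61, 0x18, 0x58, 0xa5]
t1 = [0xb6, 0x8e, 0xb6, 0x18, 0xa5, 0x5d, 0x8e, 0x58]
t2 = [0x58, 0x8e, 0x5d, 0xa5, 0x18, 0xb6, 0x8e, 0xb6]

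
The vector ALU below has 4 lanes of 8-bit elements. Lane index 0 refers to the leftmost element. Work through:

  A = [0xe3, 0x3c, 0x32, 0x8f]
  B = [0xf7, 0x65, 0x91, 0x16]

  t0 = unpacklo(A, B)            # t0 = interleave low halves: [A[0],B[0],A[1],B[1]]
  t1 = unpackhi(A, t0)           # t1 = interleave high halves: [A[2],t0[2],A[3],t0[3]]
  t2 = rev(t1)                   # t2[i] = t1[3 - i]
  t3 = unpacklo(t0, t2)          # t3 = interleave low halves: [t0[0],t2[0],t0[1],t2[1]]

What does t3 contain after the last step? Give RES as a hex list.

t0 = [0xe3, 0xf7, 0x3c, 0x65]
t1 = [0x32, 0x3c, 0x8f, 0x65]
t2 = [0x65, 0x8f, 0x3c, 0x32]
t3 = [0xe3, 0x65, 0xf7, 0x8f]

RES = [ 0xe3  0x65  0xf7  0x8f ]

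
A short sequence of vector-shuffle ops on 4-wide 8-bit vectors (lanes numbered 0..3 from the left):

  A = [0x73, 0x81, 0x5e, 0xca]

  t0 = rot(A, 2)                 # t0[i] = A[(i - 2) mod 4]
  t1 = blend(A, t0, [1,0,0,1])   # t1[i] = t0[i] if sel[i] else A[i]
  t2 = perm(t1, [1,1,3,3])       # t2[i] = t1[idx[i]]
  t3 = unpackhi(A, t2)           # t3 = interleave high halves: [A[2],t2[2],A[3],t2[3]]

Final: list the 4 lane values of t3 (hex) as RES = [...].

RES = [ 0x5e  0x81  0xca  0x81 ]

  t0: 5e ca 73 81
  t1: 5e 81 5e 81
  t2: 81 81 81 81
  t3: 5e 81 ca 81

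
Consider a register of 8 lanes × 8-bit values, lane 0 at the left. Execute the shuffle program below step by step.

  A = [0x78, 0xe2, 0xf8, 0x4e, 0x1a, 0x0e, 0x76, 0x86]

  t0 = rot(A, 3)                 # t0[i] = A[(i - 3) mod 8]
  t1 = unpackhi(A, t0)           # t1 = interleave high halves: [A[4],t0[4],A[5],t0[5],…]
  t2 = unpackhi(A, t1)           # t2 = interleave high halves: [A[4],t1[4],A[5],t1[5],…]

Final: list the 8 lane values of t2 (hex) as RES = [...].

RES = [0x1a, 0x76, 0x0e, 0x4e, 0x76, 0x86, 0x86, 0x1a]

→ t0 |0e|76|86|78|e2|f8|4e|1a|
→ t1 |1a|e2|0e|f8|76|4e|86|1a|
→ t2 |1a|76|0e|4e|76|86|86|1a|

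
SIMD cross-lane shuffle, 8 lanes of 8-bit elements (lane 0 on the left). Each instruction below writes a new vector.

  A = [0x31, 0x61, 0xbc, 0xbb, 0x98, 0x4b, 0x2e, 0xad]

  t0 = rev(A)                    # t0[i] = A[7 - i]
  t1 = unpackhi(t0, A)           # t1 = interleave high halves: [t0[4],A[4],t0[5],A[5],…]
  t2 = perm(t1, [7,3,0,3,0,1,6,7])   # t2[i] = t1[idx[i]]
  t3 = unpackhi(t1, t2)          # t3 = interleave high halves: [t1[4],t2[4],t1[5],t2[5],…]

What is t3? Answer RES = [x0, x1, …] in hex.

  t0: ad 2e 4b 98 bb bc 61 31
  t1: bb 98 bc 4b 61 2e 31 ad
  t2: ad 4b bb 4b bb 98 31 ad
  t3: 61 bb 2e 98 31 31 ad ad

RES = [0x61, 0xbb, 0x2e, 0x98, 0x31, 0x31, 0xad, 0xad]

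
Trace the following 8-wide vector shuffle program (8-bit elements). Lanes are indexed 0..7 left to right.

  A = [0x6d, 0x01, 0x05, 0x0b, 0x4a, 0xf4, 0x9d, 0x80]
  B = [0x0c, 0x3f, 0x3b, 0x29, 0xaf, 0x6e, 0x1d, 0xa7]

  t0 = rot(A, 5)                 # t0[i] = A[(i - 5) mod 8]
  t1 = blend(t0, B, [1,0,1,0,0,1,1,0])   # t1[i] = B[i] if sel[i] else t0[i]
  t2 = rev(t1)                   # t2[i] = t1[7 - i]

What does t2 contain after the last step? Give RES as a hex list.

t0 = [0x0b, 0x4a, 0xf4, 0x9d, 0x80, 0x6d, 0x01, 0x05]
t1 = [0x0c, 0x4a, 0x3b, 0x9d, 0x80, 0x6e, 0x1d, 0x05]
t2 = [0x05, 0x1d, 0x6e, 0x80, 0x9d, 0x3b, 0x4a, 0x0c]

RES = [0x05, 0x1d, 0x6e, 0x80, 0x9d, 0x3b, 0x4a, 0x0c]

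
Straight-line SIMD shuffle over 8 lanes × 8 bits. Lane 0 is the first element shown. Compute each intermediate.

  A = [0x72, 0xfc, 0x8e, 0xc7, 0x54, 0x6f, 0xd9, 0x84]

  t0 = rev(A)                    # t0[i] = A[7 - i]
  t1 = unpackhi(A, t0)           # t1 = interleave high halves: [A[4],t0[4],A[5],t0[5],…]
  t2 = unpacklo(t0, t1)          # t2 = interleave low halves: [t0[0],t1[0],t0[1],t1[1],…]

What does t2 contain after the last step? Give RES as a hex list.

RES = [0x84, 0x54, 0xd9, 0xc7, 0x6f, 0x6f, 0x54, 0x8e]

→ t0 |84|d9|6f|54|c7|8e|fc|72|
→ t1 |54|c7|6f|8e|d9|fc|84|72|
→ t2 |84|54|d9|c7|6f|6f|54|8e|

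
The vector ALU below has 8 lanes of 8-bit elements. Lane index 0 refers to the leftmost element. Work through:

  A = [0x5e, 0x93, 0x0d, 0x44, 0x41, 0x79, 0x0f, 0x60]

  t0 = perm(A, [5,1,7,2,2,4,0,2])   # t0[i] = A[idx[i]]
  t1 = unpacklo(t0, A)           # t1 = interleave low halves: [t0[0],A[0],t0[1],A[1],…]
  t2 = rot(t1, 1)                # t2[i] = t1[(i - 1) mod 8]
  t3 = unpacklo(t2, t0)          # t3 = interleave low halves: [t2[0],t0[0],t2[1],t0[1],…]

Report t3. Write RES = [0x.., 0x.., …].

t0 = [0x79, 0x93, 0x60, 0x0d, 0x0d, 0x41, 0x5e, 0x0d]
t1 = [0x79, 0x5e, 0x93, 0x93, 0x60, 0x0d, 0x0d, 0x44]
t2 = [0x44, 0x79, 0x5e, 0x93, 0x93, 0x60, 0x0d, 0x0d]
t3 = [0x44, 0x79, 0x79, 0x93, 0x5e, 0x60, 0x93, 0x0d]

RES = [ 0x44  0x79  0x79  0x93  0x5e  0x60  0x93  0x0d ]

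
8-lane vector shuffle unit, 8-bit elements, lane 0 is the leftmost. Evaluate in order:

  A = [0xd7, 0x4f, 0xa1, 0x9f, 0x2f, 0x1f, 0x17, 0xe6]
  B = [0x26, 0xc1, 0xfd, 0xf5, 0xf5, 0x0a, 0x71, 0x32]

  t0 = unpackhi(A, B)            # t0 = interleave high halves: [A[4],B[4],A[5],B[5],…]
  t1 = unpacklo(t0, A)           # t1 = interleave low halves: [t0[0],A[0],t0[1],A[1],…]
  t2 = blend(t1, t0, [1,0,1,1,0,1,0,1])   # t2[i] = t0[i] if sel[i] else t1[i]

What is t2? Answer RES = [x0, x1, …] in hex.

t0 = [0x2f, 0xf5, 0x1f, 0x0a, 0x17, 0x71, 0xe6, 0x32]
t1 = [0x2f, 0xd7, 0xf5, 0x4f, 0x1f, 0xa1, 0x0a, 0x9f]
t2 = [0x2f, 0xd7, 0x1f, 0x0a, 0x1f, 0x71, 0x0a, 0x32]

RES = [ 0x2f  0xd7  0x1f  0x0a  0x1f  0x71  0x0a  0x32 ]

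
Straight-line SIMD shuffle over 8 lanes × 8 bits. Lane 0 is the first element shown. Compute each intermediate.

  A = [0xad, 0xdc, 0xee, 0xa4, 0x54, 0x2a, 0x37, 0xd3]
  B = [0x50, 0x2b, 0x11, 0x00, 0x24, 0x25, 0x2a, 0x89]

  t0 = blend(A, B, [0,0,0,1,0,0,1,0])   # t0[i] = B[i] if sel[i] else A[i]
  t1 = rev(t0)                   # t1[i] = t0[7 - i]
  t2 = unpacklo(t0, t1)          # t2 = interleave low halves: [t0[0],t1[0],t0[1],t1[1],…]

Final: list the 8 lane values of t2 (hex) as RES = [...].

  t0: ad dc ee 00 54 2a 2a d3
  t1: d3 2a 2a 54 00 ee dc ad
  t2: ad d3 dc 2a ee 2a 00 54

RES = [ 0xad  0xd3  0xdc  0x2a  0xee  0x2a  0x00  0x54 ]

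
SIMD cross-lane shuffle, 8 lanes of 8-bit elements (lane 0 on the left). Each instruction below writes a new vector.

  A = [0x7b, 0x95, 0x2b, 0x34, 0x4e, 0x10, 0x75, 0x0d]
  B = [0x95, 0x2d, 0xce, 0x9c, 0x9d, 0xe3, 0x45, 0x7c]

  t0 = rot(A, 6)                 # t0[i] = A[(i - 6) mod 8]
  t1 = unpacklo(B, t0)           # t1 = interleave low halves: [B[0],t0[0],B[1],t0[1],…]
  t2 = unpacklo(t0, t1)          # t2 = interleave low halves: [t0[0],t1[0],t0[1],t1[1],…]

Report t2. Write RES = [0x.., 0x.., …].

RES = [ 0x2b  0x95  0x34  0x2b  0x4e  0x2d  0x10  0x34 ]

→ t0 |2b|34|4e|10|75|0d|7b|95|
→ t1 |95|2b|2d|34|ce|4e|9c|10|
→ t2 |2b|95|34|2b|4e|2d|10|34|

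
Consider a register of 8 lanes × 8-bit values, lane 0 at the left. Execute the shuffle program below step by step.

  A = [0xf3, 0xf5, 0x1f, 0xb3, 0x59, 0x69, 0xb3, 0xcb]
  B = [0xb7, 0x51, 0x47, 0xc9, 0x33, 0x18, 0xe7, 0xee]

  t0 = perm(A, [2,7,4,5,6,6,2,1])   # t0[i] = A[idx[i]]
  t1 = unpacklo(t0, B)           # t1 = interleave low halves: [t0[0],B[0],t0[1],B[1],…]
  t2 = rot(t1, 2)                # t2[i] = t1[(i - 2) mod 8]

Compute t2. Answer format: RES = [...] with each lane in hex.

RES = [ 0x69  0xc9  0x1f  0xb7  0xcb  0x51  0x59  0x47 ]

  t0: 1f cb 59 69 b3 b3 1f f5
  t1: 1f b7 cb 51 59 47 69 c9
  t2: 69 c9 1f b7 cb 51 59 47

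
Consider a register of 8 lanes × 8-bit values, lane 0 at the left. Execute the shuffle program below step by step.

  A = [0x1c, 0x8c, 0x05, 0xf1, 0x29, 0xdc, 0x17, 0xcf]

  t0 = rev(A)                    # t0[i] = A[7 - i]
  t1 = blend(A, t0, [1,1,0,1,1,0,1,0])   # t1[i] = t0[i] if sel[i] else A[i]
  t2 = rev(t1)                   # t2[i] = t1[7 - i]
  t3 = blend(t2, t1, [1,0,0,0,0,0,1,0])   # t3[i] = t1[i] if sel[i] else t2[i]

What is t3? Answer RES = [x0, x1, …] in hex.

  t0: cf 17 dc 29 f1 05 8c 1c
  t1: cf 17 05 29 f1 dc 8c cf
  t2: cf 8c dc f1 29 05 17 cf
  t3: cf 8c dc f1 29 05 8c cf

RES = [ 0xcf  0x8c  0xdc  0xf1  0x29  0x05  0x8c  0xcf ]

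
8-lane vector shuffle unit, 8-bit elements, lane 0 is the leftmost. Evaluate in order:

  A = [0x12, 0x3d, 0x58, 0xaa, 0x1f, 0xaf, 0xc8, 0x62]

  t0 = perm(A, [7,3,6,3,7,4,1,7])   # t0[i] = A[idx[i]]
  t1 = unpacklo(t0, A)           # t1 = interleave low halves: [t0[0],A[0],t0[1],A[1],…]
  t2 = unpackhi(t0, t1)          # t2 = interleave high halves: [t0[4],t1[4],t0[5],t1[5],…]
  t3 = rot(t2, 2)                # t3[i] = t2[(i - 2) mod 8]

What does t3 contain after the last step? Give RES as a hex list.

RES = [0x62, 0xaa, 0x62, 0xc8, 0x1f, 0x58, 0x3d, 0xaa]

→ t0 |62|aa|c8|aa|62|1f|3d|62|
→ t1 |62|12|aa|3d|c8|58|aa|aa|
→ t2 |62|c8|1f|58|3d|aa|62|aa|
→ t3 |62|aa|62|c8|1f|58|3d|aa|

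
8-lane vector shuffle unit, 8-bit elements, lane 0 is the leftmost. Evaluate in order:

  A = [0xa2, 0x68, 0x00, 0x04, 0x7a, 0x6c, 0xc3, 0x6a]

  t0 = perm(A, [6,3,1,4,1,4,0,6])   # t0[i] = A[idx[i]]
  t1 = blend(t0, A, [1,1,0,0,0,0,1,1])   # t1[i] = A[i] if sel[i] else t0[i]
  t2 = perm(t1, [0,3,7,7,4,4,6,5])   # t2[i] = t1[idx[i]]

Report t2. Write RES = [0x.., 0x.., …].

RES = [0xa2, 0x7a, 0x6a, 0x6a, 0x68, 0x68, 0xc3, 0x7a]

  t0: c3 04 68 7a 68 7a a2 c3
  t1: a2 68 68 7a 68 7a c3 6a
  t2: a2 7a 6a 6a 68 68 c3 7a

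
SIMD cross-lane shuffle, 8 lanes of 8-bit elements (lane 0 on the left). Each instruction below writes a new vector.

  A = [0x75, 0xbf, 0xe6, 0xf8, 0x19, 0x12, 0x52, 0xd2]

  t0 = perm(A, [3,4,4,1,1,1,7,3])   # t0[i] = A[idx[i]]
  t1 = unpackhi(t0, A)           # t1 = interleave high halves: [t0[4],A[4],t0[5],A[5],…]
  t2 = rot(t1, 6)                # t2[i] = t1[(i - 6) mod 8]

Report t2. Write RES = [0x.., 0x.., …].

  t0: f8 19 19 bf bf bf d2 f8
  t1: bf 19 bf 12 d2 52 f8 d2
  t2: bf 12 d2 52 f8 d2 bf 19

RES = [ 0xbf  0x12  0xd2  0x52  0xf8  0xd2  0xbf  0x19 ]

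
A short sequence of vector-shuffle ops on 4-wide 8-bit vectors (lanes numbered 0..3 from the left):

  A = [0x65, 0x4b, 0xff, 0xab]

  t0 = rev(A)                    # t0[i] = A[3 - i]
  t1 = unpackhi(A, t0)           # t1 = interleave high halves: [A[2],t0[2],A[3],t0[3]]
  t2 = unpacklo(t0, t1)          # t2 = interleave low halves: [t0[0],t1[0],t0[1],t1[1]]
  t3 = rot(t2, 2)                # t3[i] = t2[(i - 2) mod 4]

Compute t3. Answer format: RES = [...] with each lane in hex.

RES = [0xff, 0x4b, 0xab, 0xff]

  t0: ab ff 4b 65
  t1: ff 4b ab 65
  t2: ab ff ff 4b
  t3: ff 4b ab ff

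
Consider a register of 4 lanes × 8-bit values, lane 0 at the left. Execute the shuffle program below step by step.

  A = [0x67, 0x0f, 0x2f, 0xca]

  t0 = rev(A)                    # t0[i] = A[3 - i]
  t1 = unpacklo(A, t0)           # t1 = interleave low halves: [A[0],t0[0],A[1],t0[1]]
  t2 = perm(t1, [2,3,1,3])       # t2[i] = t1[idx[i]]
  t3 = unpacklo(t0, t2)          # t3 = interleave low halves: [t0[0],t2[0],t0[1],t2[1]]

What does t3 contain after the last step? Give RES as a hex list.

  t0: ca 2f 0f 67
  t1: 67 ca 0f 2f
  t2: 0f 2f ca 2f
  t3: ca 0f 2f 2f

RES = [0xca, 0x0f, 0x2f, 0x2f]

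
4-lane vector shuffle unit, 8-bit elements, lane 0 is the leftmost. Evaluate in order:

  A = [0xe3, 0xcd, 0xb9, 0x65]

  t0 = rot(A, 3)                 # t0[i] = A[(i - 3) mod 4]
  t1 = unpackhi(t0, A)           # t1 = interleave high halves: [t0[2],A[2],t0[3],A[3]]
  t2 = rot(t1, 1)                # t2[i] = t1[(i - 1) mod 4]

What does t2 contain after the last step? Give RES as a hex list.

  t0: cd b9 65 e3
  t1: 65 b9 e3 65
  t2: 65 65 b9 e3

RES = [ 0x65  0x65  0xb9  0xe3 ]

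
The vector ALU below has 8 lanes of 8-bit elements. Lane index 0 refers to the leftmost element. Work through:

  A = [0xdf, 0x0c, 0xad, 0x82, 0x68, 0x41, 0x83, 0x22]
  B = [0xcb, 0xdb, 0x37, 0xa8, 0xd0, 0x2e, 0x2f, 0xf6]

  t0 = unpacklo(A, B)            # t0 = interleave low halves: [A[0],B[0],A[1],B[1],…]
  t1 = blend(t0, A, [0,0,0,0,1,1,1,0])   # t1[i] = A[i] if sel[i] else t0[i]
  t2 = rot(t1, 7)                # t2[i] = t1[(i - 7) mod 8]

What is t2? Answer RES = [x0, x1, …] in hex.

RES = [0xcb, 0x0c, 0xdb, 0x68, 0x41, 0x83, 0xa8, 0xdf]

  t0: df cb 0c db ad 37 82 a8
  t1: df cb 0c db 68 41 83 a8
  t2: cb 0c db 68 41 83 a8 df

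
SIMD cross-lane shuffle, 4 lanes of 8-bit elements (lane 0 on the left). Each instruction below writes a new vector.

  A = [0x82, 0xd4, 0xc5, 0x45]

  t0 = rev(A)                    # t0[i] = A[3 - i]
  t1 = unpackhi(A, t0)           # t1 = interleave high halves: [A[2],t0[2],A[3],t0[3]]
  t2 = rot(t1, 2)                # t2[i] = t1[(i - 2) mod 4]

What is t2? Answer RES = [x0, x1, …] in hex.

RES = [0x45, 0x82, 0xc5, 0xd4]

t0 = [0x45, 0xc5, 0xd4, 0x82]
t1 = [0xc5, 0xd4, 0x45, 0x82]
t2 = [0x45, 0x82, 0xc5, 0xd4]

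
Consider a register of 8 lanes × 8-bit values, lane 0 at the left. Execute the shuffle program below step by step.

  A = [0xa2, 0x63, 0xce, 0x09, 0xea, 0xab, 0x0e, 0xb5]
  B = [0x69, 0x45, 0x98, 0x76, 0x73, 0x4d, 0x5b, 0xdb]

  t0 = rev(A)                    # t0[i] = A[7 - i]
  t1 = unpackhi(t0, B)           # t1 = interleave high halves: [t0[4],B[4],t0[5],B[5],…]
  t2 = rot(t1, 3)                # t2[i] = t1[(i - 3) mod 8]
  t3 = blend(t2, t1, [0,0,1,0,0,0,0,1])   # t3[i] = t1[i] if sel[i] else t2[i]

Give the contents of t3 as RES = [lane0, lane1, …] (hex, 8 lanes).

→ t0 |b5|0e|ab|ea|09|ce|63|a2|
→ t1 |09|73|ce|4d|63|5b|a2|db|
→ t2 |5b|a2|db|09|73|ce|4d|63|
→ t3 |5b|a2|ce|09|73|ce|4d|db|

RES = [0x5b, 0xa2, 0xce, 0x09, 0x73, 0xce, 0x4d, 0xdb]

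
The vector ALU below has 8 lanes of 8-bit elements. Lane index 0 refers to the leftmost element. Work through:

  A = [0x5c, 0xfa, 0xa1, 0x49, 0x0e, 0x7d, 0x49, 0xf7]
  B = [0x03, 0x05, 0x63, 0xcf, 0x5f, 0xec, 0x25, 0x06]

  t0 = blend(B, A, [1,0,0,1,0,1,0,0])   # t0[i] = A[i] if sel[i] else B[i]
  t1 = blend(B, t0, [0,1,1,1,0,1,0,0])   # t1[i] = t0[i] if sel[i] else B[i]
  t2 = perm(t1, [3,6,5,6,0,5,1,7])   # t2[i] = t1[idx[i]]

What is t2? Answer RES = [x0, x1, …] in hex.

RES = [ 0x49  0x25  0x7d  0x25  0x03  0x7d  0x05  0x06 ]

→ t0 |5c|05|63|49|5f|7d|25|06|
→ t1 |03|05|63|49|5f|7d|25|06|
→ t2 |49|25|7d|25|03|7d|05|06|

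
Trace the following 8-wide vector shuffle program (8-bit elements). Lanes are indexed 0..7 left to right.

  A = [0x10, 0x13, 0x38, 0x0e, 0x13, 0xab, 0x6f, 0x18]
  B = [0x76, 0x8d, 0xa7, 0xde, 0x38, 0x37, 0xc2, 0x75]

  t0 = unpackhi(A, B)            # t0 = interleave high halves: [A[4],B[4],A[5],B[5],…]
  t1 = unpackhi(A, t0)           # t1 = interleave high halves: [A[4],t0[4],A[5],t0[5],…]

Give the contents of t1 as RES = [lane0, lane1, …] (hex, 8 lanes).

RES = [0x13, 0x6f, 0xab, 0xc2, 0x6f, 0x18, 0x18, 0x75]

→ t0 |13|38|ab|37|6f|c2|18|75|
→ t1 |13|6f|ab|c2|6f|18|18|75|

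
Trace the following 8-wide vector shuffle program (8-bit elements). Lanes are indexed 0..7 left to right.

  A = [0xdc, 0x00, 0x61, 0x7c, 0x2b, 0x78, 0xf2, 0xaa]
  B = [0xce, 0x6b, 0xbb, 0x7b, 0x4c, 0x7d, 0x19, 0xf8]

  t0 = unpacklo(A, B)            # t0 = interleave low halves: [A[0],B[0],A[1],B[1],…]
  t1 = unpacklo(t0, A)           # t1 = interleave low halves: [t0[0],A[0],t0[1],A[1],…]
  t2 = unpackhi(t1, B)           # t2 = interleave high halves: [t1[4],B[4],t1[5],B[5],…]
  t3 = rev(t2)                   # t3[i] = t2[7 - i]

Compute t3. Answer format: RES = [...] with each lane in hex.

  t0: dc ce 00 6b 61 bb 7c 7b
  t1: dc dc ce 00 00 61 6b 7c
  t2: 00 4c 61 7d 6b 19 7c f8
  t3: f8 7c 19 6b 7d 61 4c 00

RES = [0xf8, 0x7c, 0x19, 0x6b, 0x7d, 0x61, 0x4c, 0x00]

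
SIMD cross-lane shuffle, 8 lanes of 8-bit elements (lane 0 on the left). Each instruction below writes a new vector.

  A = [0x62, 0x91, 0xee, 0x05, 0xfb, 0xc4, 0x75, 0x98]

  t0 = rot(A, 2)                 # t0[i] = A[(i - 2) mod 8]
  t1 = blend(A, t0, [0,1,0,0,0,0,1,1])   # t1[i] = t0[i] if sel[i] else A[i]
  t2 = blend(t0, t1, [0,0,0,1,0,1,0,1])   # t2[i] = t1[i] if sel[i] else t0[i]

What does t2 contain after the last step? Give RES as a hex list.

RES = [ 0x75  0x98  0x62  0x05  0xee  0xc4  0xfb  0xc4 ]

→ t0 |75|98|62|91|ee|05|fb|c4|
→ t1 |62|98|ee|05|fb|c4|fb|c4|
→ t2 |75|98|62|05|ee|c4|fb|c4|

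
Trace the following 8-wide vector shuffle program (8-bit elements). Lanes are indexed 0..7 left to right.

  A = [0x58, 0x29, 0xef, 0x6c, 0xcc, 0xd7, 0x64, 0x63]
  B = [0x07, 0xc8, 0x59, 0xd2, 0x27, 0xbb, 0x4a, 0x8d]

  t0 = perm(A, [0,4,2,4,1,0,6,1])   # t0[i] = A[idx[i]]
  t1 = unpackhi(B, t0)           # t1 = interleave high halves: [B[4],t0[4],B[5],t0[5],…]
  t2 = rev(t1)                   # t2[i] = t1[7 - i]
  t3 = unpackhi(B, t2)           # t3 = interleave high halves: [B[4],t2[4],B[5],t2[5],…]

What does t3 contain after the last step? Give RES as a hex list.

  t0: 58 cc ef cc 29 58 64 29
  t1: 27 29 bb 58 4a 64 8d 29
  t2: 29 8d 64 4a 58 bb 29 27
  t3: 27 58 bb bb 4a 29 8d 27

RES = [0x27, 0x58, 0xbb, 0xbb, 0x4a, 0x29, 0x8d, 0x27]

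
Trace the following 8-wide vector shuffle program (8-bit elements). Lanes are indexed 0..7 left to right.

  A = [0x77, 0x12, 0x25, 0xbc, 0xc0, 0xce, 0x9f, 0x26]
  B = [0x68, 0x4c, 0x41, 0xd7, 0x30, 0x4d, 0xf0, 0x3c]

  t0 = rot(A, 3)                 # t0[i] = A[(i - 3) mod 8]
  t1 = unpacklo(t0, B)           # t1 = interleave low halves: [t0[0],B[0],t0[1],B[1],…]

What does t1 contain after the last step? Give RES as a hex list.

→ t0 |ce|9f|26|77|12|25|bc|c0|
→ t1 |ce|68|9f|4c|26|41|77|d7|

RES = [0xce, 0x68, 0x9f, 0x4c, 0x26, 0x41, 0x77, 0xd7]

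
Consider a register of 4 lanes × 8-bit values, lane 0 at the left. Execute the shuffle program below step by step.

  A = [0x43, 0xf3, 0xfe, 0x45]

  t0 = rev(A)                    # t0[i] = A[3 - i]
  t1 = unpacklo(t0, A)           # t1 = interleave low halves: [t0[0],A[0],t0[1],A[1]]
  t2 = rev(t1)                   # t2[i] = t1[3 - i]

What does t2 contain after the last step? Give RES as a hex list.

RES = [ 0xf3  0xfe  0x43  0x45 ]

  t0: 45 fe f3 43
  t1: 45 43 fe f3
  t2: f3 fe 43 45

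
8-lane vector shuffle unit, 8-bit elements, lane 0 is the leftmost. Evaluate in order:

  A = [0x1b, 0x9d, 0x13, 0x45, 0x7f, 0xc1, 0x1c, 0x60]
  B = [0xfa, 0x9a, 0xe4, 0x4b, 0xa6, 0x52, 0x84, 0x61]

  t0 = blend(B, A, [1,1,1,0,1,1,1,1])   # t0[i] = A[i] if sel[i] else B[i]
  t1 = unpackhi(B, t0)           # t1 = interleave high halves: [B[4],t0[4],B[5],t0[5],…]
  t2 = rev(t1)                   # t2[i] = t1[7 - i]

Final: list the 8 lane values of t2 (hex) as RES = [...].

RES = [0x60, 0x61, 0x1c, 0x84, 0xc1, 0x52, 0x7f, 0xa6]

  t0: 1b 9d 13 4b 7f c1 1c 60
  t1: a6 7f 52 c1 84 1c 61 60
  t2: 60 61 1c 84 c1 52 7f a6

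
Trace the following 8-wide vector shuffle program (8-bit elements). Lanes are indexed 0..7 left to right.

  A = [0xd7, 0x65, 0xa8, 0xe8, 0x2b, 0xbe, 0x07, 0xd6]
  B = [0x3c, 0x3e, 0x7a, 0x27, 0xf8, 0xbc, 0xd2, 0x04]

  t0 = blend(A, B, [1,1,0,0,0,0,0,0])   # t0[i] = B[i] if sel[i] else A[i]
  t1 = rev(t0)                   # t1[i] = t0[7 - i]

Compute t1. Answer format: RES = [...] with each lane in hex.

t0 = [0x3c, 0x3e, 0xa8, 0xe8, 0x2b, 0xbe, 0x07, 0xd6]
t1 = [0xd6, 0x07, 0xbe, 0x2b, 0xe8, 0xa8, 0x3e, 0x3c]

RES = [ 0xd6  0x07  0xbe  0x2b  0xe8  0xa8  0x3e  0x3c ]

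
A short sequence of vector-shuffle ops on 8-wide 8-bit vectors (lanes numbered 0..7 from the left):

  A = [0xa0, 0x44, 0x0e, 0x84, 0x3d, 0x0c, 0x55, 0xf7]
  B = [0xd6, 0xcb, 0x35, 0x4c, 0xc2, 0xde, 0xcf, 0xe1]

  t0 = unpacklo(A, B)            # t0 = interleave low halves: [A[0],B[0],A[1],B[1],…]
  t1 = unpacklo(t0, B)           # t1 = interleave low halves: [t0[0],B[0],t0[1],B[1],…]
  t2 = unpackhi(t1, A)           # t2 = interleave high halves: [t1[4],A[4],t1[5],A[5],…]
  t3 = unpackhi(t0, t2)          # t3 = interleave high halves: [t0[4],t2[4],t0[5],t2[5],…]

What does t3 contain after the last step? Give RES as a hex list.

RES = [ 0x0e  0xcb  0x35  0x55  0x84  0x4c  0x4c  0xf7 ]

  t0: a0 d6 44 cb 0e 35 84 4c
  t1: a0 d6 d6 cb 44 35 cb 4c
  t2: 44 3d 35 0c cb 55 4c f7
  t3: 0e cb 35 55 84 4c 4c f7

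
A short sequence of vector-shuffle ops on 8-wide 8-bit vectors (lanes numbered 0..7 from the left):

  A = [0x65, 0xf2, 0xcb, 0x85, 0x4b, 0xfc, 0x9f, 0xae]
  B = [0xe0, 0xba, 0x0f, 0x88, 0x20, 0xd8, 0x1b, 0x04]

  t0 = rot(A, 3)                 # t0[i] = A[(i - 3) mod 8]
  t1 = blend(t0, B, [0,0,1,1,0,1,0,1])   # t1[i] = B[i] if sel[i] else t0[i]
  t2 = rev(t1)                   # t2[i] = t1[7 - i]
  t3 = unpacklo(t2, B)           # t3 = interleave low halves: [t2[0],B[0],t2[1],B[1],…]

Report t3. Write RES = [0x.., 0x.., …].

RES = [0x04, 0xe0, 0x85, 0xba, 0xd8, 0x0f, 0xf2, 0x88]

→ t0 |fc|9f|ae|65|f2|cb|85|4b|
→ t1 |fc|9f|0f|88|f2|d8|85|04|
→ t2 |04|85|d8|f2|88|0f|9f|fc|
→ t3 |04|e0|85|ba|d8|0f|f2|88|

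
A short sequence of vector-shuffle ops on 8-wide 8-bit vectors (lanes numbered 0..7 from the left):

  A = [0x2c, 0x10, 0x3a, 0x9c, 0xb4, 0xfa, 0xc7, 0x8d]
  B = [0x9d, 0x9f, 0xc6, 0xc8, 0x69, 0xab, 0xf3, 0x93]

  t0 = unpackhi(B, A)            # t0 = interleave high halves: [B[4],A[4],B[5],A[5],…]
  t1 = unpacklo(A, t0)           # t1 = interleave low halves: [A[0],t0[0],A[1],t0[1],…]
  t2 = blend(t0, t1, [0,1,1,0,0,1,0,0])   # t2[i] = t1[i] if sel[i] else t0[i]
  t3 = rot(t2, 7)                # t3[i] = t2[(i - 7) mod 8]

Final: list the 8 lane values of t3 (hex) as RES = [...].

→ t0 |69|b4|ab|fa|f3|c7|93|8d|
→ t1 |2c|69|10|b4|3a|ab|9c|fa|
→ t2 |69|69|10|fa|f3|ab|93|8d|
→ t3 |69|10|fa|f3|ab|93|8d|69|

RES = [ 0x69  0x10  0xfa  0xf3  0xab  0x93  0x8d  0x69 ]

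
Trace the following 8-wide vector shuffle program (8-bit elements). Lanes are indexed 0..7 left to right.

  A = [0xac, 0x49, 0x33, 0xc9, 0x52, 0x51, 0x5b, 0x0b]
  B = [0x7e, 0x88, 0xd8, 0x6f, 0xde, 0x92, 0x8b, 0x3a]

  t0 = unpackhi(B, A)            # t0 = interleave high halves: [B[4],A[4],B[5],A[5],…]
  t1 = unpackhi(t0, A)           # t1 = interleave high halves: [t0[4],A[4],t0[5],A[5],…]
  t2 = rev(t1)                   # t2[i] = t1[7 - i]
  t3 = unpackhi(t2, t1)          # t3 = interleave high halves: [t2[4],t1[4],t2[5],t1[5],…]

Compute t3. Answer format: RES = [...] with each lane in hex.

RES = [ 0x51  0x3a  0x5b  0x5b  0x52  0x0b  0x8b  0x0b ]

t0 = [0xde, 0x52, 0x92, 0x51, 0x8b, 0x5b, 0x3a, 0x0b]
t1 = [0x8b, 0x52, 0x5b, 0x51, 0x3a, 0x5b, 0x0b, 0x0b]
t2 = [0x0b, 0x0b, 0x5b, 0x3a, 0x51, 0x5b, 0x52, 0x8b]
t3 = [0x51, 0x3a, 0x5b, 0x5b, 0x52, 0x0b, 0x8b, 0x0b]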